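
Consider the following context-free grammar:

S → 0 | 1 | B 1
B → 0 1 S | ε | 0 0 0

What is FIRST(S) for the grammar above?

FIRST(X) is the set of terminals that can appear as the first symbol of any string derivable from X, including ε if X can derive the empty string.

We compute FIRST(S) using the standard algorithm.
FIRST(B) = {0, ε}
FIRST(S) = {0, 1}
Therefore, FIRST(S) = {0, 1}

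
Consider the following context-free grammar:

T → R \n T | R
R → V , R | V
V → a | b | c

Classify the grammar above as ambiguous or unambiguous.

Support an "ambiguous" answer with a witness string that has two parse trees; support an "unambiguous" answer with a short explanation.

Unambiguous - every string in the language has a unique parse tree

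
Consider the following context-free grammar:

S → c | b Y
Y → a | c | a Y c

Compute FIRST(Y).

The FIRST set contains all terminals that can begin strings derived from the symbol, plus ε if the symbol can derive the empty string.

We compute FIRST(Y) using the standard algorithm.
FIRST(S) = {b, c}
FIRST(Y) = {a, c}
Therefore, FIRST(Y) = {a, c}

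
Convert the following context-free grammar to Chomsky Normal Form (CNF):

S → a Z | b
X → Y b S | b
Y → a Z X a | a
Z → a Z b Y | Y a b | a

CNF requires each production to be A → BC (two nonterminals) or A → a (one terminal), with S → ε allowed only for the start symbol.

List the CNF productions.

TA → a; S → b; TB → b; X → b; Y → a; Z → a; S → TA Z; X → Y X0; X0 → TB S; Y → TA X1; X1 → Z X2; X2 → X TA; Z → TA X3; X3 → Z X4; X4 → TB Y; Z → Y X5; X5 → TA TB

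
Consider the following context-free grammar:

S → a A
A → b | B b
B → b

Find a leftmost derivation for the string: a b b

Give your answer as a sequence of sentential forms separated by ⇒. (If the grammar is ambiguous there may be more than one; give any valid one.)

S ⇒ a A ⇒ a B b ⇒ a b b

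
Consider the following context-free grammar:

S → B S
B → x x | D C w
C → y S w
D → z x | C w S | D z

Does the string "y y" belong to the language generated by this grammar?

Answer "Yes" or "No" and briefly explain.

No - no valid derivation exists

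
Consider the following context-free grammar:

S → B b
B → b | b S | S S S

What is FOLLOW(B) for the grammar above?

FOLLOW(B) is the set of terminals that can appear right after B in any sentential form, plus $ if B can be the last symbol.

We compute FOLLOW(B) using the standard algorithm.
FOLLOW(S) starts with {$}.
FIRST(B) = {b}
FIRST(S) = {b}
FOLLOW(B) = {b}
FOLLOW(S) = {$, b}
Therefore, FOLLOW(B) = {b}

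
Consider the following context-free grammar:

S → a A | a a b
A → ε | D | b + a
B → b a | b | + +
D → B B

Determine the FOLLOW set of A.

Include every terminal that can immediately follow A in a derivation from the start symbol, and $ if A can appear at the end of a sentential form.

We compute FOLLOW(A) using the standard algorithm.
FOLLOW(S) starts with {$}.
FIRST(A) = {+, b, ε}
FIRST(B) = {+, b}
FIRST(D) = {+, b}
FIRST(S) = {a}
FOLLOW(A) = {$}
FOLLOW(B) = {$, +, b}
FOLLOW(D) = {$}
FOLLOW(S) = {$}
Therefore, FOLLOW(A) = {$}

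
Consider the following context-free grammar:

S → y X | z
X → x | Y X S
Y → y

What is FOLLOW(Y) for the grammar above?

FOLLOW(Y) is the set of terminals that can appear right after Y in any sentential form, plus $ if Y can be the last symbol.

We compute FOLLOW(Y) using the standard algorithm.
FOLLOW(S) starts with {$}.
FIRST(S) = {y, z}
FIRST(X) = {x, y}
FIRST(Y) = {y}
FOLLOW(S) = {$, y, z}
FOLLOW(X) = {$, y, z}
FOLLOW(Y) = {x, y}
Therefore, FOLLOW(Y) = {x, y}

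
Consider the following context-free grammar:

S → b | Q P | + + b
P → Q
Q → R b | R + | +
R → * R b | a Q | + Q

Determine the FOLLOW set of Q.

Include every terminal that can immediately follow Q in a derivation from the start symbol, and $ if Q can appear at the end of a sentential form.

We compute FOLLOW(Q) using the standard algorithm.
FOLLOW(S) starts with {$}.
FIRST(P) = {*, +, a}
FIRST(Q) = {*, +, a}
FIRST(R) = {*, +, a}
FIRST(S) = {*, +, a, b}
FOLLOW(P) = {$}
FOLLOW(Q) = {$, *, +, a, b}
FOLLOW(R) = {+, b}
FOLLOW(S) = {$}
Therefore, FOLLOW(Q) = {$, *, +, a, b}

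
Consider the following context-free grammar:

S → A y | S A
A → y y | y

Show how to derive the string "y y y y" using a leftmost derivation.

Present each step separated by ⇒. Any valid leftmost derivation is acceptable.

S ⇒ S A ⇒ A y A ⇒ y y y A ⇒ y y y y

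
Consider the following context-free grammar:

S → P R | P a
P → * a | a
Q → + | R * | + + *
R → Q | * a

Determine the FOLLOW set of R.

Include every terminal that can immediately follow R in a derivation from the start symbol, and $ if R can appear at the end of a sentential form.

We compute FOLLOW(R) using the standard algorithm.
FOLLOW(S) starts with {$}.
FIRST(P) = {*, a}
FIRST(Q) = {*, +}
FIRST(R) = {*, +}
FIRST(S) = {*, a}
FOLLOW(P) = {*, +, a}
FOLLOW(Q) = {$, *}
FOLLOW(R) = {$, *}
FOLLOW(S) = {$}
Therefore, FOLLOW(R) = {$, *}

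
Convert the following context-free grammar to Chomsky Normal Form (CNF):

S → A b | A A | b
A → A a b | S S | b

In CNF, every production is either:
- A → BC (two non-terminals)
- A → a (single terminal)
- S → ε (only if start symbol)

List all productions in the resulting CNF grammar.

TB → b; S → b; TA → a; A → b; S → A TB; S → A A; A → A X0; X0 → TA TB; A → S S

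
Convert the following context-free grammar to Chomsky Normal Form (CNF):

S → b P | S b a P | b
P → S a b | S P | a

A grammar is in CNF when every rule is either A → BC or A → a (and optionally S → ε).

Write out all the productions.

TB → b; TA → a; S → b; P → a; S → TB P; S → S X0; X0 → TB X1; X1 → TA P; P → S X2; X2 → TA TB; P → S P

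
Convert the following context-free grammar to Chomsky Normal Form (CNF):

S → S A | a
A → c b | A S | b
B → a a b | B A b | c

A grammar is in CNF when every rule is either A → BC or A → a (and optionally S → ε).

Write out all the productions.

S → a; TC → c; TB → b; A → b; TA → a; B → c; S → S A; A → TC TB; A → A S; B → TA X0; X0 → TA TB; B → B X1; X1 → A TB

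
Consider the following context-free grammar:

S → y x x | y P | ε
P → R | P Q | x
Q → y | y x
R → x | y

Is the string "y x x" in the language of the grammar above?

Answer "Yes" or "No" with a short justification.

Yes - a valid derivation exists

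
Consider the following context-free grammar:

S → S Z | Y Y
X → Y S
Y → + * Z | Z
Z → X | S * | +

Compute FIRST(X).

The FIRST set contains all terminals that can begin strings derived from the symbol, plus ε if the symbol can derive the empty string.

We compute FIRST(X) using the standard algorithm.
FIRST(S) = {+}
FIRST(X) = {+}
FIRST(Y) = {+}
FIRST(Z) = {+}
Therefore, FIRST(X) = {+}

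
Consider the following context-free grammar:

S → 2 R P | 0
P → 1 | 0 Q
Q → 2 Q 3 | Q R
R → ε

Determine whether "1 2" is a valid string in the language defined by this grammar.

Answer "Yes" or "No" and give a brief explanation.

No - no valid derivation exists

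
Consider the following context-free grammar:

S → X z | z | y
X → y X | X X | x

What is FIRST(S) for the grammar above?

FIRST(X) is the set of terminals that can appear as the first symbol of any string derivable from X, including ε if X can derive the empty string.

We compute FIRST(S) using the standard algorithm.
FIRST(S) = {x, y, z}
FIRST(X) = {x, y}
Therefore, FIRST(S) = {x, y, z}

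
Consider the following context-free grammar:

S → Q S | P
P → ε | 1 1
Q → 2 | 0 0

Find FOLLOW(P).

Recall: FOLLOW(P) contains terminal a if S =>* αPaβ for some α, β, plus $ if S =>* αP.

We compute FOLLOW(P) using the standard algorithm.
FOLLOW(S) starts with {$}.
FIRST(P) = {1, ε}
FIRST(Q) = {0, 2}
FIRST(S) = {0, 1, 2, ε}
FOLLOW(P) = {$}
FOLLOW(Q) = {$, 0, 1, 2}
FOLLOW(S) = {$}
Therefore, FOLLOW(P) = {$}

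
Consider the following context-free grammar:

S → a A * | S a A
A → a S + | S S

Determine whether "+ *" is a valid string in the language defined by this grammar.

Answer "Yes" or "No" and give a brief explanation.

No - no valid derivation exists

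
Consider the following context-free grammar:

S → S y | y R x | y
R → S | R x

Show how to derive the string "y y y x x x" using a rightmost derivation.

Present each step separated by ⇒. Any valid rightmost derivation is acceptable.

S ⇒ y R x ⇒ y S x ⇒ y y R x x ⇒ y y R x x x ⇒ y y S x x x ⇒ y y y x x x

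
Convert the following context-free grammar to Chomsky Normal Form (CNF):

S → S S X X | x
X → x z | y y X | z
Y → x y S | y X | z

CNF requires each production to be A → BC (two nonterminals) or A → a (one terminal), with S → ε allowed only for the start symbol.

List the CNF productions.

S → x; TX → x; TZ → z; TY → y; X → z; Y → z; S → S X0; X0 → S X1; X1 → X X; X → TX TZ; X → TY X2; X2 → TY X; Y → TX X3; X3 → TY S; Y → TY X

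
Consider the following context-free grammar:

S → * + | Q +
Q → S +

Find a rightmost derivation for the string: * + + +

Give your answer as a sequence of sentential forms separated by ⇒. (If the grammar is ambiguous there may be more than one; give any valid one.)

S ⇒ Q + ⇒ S + + ⇒ * + + +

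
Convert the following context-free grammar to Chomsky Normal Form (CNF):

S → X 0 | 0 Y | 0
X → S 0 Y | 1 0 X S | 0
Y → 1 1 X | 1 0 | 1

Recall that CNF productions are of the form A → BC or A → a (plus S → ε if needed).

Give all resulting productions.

T0 → 0; S → 0; T1 → 1; X → 0; Y → 1; S → X T0; S → T0 Y; X → S X0; X0 → T0 Y; X → T1 X1; X1 → T0 X2; X2 → X S; Y → T1 X3; X3 → T1 X; Y → T1 T0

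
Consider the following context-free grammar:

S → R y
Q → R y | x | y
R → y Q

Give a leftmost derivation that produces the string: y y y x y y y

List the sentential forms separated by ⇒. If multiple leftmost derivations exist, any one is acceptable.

S ⇒ R y ⇒ y Q y ⇒ y R y y ⇒ y y Q y y ⇒ y y R y y y ⇒ y y y Q y y y ⇒ y y y x y y y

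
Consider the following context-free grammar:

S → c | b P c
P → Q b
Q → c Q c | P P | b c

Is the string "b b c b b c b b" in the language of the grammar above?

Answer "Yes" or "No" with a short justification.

No - no valid derivation exists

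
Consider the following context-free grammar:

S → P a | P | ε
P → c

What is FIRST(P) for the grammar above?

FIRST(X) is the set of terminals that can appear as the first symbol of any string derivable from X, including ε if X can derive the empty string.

We compute FIRST(P) using the standard algorithm.
FIRST(P) = {c}
FIRST(S) = {c, ε}
Therefore, FIRST(P) = {c}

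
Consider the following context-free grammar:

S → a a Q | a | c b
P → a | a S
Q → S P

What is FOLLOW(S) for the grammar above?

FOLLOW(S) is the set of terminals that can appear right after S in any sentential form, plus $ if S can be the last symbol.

We compute FOLLOW(S) using the standard algorithm.
FOLLOW(S) starts with {$}.
FIRST(P) = {a}
FIRST(Q) = {a, c}
FIRST(S) = {a, c}
FOLLOW(P) = {$, a}
FOLLOW(Q) = {$, a}
FOLLOW(S) = {$, a}
Therefore, FOLLOW(S) = {$, a}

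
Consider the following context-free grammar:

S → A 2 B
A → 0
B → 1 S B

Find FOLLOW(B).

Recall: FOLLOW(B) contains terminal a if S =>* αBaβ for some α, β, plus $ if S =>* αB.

We compute FOLLOW(B) using the standard algorithm.
FOLLOW(S) starts with {$}.
FIRST(A) = {0}
FIRST(B) = {1}
FIRST(S) = {0}
FOLLOW(A) = {2}
FOLLOW(B) = {$, 1}
FOLLOW(S) = {$, 1}
Therefore, FOLLOW(B) = {$, 1}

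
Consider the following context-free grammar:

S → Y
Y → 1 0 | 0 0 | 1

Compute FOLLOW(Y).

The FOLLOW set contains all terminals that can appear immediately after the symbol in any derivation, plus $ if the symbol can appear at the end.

We compute FOLLOW(Y) using the standard algorithm.
FOLLOW(S) starts with {$}.
FIRST(S) = {0, 1}
FIRST(Y) = {0, 1}
FOLLOW(S) = {$}
FOLLOW(Y) = {$}
Therefore, FOLLOW(Y) = {$}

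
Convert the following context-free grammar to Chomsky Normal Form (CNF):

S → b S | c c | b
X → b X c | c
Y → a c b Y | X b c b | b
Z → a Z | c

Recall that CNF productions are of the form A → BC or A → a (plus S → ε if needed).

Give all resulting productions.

TB → b; TC → c; S → b; X → c; TA → a; Y → b; Z → c; S → TB S; S → TC TC; X → TB X0; X0 → X TC; Y → TA X1; X1 → TC X2; X2 → TB Y; Y → X X3; X3 → TB X4; X4 → TC TB; Z → TA Z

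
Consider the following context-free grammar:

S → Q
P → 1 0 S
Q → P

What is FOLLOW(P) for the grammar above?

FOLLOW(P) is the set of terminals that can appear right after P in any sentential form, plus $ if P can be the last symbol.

We compute FOLLOW(P) using the standard algorithm.
FOLLOW(S) starts with {$}.
FIRST(P) = {1}
FIRST(Q) = {1}
FIRST(S) = {1}
FOLLOW(P) = {$}
FOLLOW(Q) = {$}
FOLLOW(S) = {$}
Therefore, FOLLOW(P) = {$}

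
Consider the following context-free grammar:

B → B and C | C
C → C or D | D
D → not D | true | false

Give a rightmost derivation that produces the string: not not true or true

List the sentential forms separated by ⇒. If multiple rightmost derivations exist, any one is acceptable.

B ⇒ C ⇒ C or D ⇒ C or true ⇒ D or true ⇒ not D or true ⇒ not not D or true ⇒ not not true or true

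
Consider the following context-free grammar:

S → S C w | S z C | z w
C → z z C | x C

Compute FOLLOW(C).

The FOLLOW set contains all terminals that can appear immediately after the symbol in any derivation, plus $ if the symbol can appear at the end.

We compute FOLLOW(C) using the standard algorithm.
FOLLOW(S) starts with {$}.
FIRST(C) = {x, z}
FIRST(S) = {z}
FOLLOW(C) = {$, w, x, z}
FOLLOW(S) = {$, x, z}
Therefore, FOLLOW(C) = {$, w, x, z}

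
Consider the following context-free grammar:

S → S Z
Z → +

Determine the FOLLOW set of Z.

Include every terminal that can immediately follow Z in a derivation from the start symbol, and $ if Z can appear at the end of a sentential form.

We compute FOLLOW(Z) using the standard algorithm.
FOLLOW(S) starts with {$}.
FIRST(S) = {}
FIRST(Z) = {+}
FOLLOW(S) = {$, +}
FOLLOW(Z) = {$, +}
Therefore, FOLLOW(Z) = {$, +}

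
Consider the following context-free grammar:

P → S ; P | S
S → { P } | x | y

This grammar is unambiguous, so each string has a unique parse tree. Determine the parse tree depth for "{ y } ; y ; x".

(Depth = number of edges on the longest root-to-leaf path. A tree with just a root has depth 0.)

4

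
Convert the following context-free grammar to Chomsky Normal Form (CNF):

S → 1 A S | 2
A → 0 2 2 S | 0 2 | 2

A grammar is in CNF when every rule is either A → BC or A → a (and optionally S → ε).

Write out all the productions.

T1 → 1; S → 2; T0 → 0; T2 → 2; A → 2; S → T1 X0; X0 → A S; A → T0 X1; X1 → T2 X2; X2 → T2 S; A → T0 T2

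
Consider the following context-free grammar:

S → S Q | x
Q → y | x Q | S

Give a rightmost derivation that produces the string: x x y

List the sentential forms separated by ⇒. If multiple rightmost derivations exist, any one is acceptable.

S ⇒ S Q ⇒ S x Q ⇒ S x y ⇒ x x y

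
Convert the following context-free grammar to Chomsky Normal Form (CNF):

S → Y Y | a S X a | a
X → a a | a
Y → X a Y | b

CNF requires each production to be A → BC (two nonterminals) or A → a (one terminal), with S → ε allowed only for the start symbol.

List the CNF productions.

TA → a; S → a; X → a; Y → b; S → Y Y; S → TA X0; X0 → S X1; X1 → X TA; X → TA TA; Y → X X2; X2 → TA Y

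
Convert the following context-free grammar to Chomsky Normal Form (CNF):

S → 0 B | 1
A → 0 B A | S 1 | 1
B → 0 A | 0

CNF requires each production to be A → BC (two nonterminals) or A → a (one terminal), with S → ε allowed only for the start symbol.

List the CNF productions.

T0 → 0; S → 1; T1 → 1; A → 1; B → 0; S → T0 B; A → T0 X0; X0 → B A; A → S T1; B → T0 A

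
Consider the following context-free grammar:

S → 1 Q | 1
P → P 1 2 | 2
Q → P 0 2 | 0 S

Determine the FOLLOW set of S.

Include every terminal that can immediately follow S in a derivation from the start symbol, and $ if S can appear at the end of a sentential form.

We compute FOLLOW(S) using the standard algorithm.
FOLLOW(S) starts with {$}.
FIRST(P) = {2}
FIRST(Q) = {0, 2}
FIRST(S) = {1}
FOLLOW(P) = {0, 1}
FOLLOW(Q) = {$}
FOLLOW(S) = {$}
Therefore, FOLLOW(S) = {$}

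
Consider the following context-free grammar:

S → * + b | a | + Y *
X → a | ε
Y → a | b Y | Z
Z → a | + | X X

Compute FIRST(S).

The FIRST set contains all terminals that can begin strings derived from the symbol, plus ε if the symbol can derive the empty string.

We compute FIRST(S) using the standard algorithm.
FIRST(S) = {*, +, a}
FIRST(X) = {a, ε}
FIRST(Y) = {+, a, b, ε}
FIRST(Z) = {+, a, ε}
Therefore, FIRST(S) = {*, +, a}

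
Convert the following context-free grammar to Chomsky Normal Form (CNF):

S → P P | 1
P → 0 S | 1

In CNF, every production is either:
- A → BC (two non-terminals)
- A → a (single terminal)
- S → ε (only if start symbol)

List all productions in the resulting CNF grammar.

S → 1; T0 → 0; P → 1; S → P P; P → T0 S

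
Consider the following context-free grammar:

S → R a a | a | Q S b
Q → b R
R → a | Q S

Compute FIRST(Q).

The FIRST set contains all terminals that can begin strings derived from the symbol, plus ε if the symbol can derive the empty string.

We compute FIRST(Q) using the standard algorithm.
FIRST(Q) = {b}
FIRST(R) = {a, b}
FIRST(S) = {a, b}
Therefore, FIRST(Q) = {b}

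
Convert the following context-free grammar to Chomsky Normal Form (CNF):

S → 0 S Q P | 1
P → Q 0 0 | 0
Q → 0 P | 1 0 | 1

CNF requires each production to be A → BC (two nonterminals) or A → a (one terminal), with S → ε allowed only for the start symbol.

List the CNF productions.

T0 → 0; S → 1; P → 0; T1 → 1; Q → 1; S → T0 X0; X0 → S X1; X1 → Q P; P → Q X2; X2 → T0 T0; Q → T0 P; Q → T1 T0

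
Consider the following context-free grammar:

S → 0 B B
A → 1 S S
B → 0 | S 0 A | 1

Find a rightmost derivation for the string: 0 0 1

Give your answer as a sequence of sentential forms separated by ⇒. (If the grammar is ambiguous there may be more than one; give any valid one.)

S ⇒ 0 B B ⇒ 0 B 1 ⇒ 0 0 1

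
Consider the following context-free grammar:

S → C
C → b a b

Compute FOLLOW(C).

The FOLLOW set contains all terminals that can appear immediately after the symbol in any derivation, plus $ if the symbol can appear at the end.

We compute FOLLOW(C) using the standard algorithm.
FOLLOW(S) starts with {$}.
FIRST(C) = {b}
FIRST(S) = {b}
FOLLOW(C) = {$}
FOLLOW(S) = {$}
Therefore, FOLLOW(C) = {$}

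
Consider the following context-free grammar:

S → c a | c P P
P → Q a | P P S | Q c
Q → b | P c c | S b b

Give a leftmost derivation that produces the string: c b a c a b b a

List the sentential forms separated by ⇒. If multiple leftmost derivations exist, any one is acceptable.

S ⇒ c P P ⇒ c Q a P ⇒ c b a P ⇒ c b a Q a ⇒ c b a S b b a ⇒ c b a c a b b a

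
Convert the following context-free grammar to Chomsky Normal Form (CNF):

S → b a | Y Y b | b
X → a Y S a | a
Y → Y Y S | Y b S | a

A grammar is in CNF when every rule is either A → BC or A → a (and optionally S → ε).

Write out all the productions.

TB → b; TA → a; S → b; X → a; Y → a; S → TB TA; S → Y X0; X0 → Y TB; X → TA X1; X1 → Y X2; X2 → S TA; Y → Y X3; X3 → Y S; Y → Y X4; X4 → TB S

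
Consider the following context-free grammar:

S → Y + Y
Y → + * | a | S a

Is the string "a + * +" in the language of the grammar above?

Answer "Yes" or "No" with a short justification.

No - no valid derivation exists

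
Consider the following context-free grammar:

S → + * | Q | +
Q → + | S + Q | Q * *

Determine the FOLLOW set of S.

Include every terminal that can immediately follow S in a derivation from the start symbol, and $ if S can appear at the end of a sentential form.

We compute FOLLOW(S) using the standard algorithm.
FOLLOW(S) starts with {$}.
FIRST(Q) = {+}
FIRST(S) = {+}
FOLLOW(Q) = {$, *, +}
FOLLOW(S) = {$, +}
Therefore, FOLLOW(S) = {$, +}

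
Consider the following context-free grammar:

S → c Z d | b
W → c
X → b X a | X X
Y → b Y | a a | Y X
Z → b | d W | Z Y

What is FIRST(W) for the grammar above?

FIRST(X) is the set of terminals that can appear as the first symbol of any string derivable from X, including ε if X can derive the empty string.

We compute FIRST(W) using the standard algorithm.
FIRST(S) = {b, c}
FIRST(W) = {c}
FIRST(X) = {b}
FIRST(Y) = {a, b}
FIRST(Z) = {b, d}
Therefore, FIRST(W) = {c}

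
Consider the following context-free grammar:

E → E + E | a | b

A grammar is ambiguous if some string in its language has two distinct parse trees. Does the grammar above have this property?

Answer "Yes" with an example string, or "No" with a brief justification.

Yes - the string 'b + a + a + a + a' has two distinct parse trees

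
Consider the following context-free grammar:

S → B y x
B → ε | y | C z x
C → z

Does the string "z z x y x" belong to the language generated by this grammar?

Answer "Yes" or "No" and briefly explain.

Yes - a valid derivation exists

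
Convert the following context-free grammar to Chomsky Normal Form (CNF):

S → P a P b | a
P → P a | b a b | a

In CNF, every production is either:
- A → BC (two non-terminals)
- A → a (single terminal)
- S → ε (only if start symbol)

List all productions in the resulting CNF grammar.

TA → a; TB → b; S → a; P → a; S → P X0; X0 → TA X1; X1 → P TB; P → P TA; P → TB X2; X2 → TA TB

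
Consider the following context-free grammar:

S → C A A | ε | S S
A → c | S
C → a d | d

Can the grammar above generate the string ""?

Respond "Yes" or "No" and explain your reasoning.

Yes - a valid derivation exists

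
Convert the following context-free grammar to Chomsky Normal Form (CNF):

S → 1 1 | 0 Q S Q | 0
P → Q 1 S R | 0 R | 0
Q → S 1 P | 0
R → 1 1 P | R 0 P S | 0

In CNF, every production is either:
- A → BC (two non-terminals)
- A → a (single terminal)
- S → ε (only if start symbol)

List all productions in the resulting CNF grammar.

T1 → 1; T0 → 0; S → 0; P → 0; Q → 0; R → 0; S → T1 T1; S → T0 X0; X0 → Q X1; X1 → S Q; P → Q X2; X2 → T1 X3; X3 → S R; P → T0 R; Q → S X4; X4 → T1 P; R → T1 X5; X5 → T1 P; R → R X6; X6 → T0 X7; X7 → P S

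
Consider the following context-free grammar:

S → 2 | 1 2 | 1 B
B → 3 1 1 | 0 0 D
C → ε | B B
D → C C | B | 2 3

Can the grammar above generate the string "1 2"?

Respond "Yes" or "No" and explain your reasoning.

Yes - a valid derivation exists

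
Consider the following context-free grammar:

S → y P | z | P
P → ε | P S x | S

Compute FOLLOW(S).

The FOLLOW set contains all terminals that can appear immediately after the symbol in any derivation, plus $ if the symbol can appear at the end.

We compute FOLLOW(S) using the standard algorithm.
FOLLOW(S) starts with {$}.
FIRST(P) = {x, y, z, ε}
FIRST(S) = {x, y, z, ε}
FOLLOW(P) = {$, x, y, z}
FOLLOW(S) = {$, x, y, z}
Therefore, FOLLOW(S) = {$, x, y, z}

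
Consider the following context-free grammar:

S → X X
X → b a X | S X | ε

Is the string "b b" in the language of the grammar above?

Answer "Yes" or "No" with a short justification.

No - no valid derivation exists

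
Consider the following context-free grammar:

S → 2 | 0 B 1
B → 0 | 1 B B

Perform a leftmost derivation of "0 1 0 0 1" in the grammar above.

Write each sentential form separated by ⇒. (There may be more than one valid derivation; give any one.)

S ⇒ 0 B 1 ⇒ 0 1 B B 1 ⇒ 0 1 0 B 1 ⇒ 0 1 0 0 1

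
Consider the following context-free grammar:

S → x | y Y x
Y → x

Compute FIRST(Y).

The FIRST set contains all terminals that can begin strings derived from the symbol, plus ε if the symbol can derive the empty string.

We compute FIRST(Y) using the standard algorithm.
FIRST(S) = {x, y}
FIRST(Y) = {x}
Therefore, FIRST(Y) = {x}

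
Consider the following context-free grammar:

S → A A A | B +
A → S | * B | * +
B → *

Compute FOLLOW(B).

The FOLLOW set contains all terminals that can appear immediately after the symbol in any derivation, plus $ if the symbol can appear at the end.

We compute FOLLOW(B) using the standard algorithm.
FOLLOW(S) starts with {$}.
FIRST(A) = {*}
FIRST(B) = {*}
FIRST(S) = {*}
FOLLOW(A) = {$, *}
FOLLOW(B) = {$, *, +}
FOLLOW(S) = {$, *}
Therefore, FOLLOW(B) = {$, *, +}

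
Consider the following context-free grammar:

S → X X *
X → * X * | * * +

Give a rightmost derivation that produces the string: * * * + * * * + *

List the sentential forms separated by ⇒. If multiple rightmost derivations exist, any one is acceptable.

S ⇒ X X * ⇒ X * * + * ⇒ * X * * * + * ⇒ * * * + * * * + *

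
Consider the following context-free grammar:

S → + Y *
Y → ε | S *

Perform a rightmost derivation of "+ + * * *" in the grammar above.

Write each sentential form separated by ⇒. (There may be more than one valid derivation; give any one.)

S ⇒ + Y * ⇒ + S * * ⇒ + + Y * * * ⇒ + + * * *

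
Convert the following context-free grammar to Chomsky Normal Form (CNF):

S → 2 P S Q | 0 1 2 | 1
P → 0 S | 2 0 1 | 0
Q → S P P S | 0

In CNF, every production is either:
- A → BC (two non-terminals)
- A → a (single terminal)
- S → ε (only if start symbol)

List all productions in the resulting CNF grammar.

T2 → 2; T0 → 0; T1 → 1; S → 1; P → 0; Q → 0; S → T2 X0; X0 → P X1; X1 → S Q; S → T0 X2; X2 → T1 T2; P → T0 S; P → T2 X3; X3 → T0 T1; Q → S X4; X4 → P X5; X5 → P S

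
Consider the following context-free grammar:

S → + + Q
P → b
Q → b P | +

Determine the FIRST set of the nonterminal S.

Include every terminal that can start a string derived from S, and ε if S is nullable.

We compute FIRST(S) using the standard algorithm.
FIRST(P) = {b}
FIRST(Q) = {+, b}
FIRST(S) = {+}
Therefore, FIRST(S) = {+}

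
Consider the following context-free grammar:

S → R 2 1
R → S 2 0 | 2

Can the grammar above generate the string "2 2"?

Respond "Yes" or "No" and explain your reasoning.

No - no valid derivation exists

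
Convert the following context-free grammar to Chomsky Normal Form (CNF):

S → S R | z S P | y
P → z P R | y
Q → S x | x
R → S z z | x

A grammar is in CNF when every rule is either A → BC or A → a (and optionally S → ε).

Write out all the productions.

TZ → z; S → y; P → y; TX → x; Q → x; R → x; S → S R; S → TZ X0; X0 → S P; P → TZ X1; X1 → P R; Q → S TX; R → S X2; X2 → TZ TZ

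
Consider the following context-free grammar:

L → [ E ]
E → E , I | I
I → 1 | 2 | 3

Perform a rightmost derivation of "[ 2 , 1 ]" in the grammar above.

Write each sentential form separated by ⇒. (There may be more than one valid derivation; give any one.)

L ⇒ [ E ] ⇒ [ E , I ] ⇒ [ E , 1 ] ⇒ [ I , 1 ] ⇒ [ 2 , 1 ]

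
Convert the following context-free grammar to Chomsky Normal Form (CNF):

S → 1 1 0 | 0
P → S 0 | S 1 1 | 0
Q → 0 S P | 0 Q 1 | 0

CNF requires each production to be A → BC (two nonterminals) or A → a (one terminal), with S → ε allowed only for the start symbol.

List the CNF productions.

T1 → 1; T0 → 0; S → 0; P → 0; Q → 0; S → T1 X0; X0 → T1 T0; P → S T0; P → S X1; X1 → T1 T1; Q → T0 X2; X2 → S P; Q → T0 X3; X3 → Q T1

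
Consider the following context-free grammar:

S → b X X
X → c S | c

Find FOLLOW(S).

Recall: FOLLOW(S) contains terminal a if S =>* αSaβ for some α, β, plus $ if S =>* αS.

We compute FOLLOW(S) using the standard algorithm.
FOLLOW(S) starts with {$}.
FIRST(S) = {b}
FIRST(X) = {c}
FOLLOW(S) = {$, c}
FOLLOW(X) = {$, c}
Therefore, FOLLOW(S) = {$, c}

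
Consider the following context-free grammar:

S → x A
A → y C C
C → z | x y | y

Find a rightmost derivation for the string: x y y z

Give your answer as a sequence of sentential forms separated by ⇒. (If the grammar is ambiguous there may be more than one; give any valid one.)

S ⇒ x A ⇒ x y C C ⇒ x y C z ⇒ x y y z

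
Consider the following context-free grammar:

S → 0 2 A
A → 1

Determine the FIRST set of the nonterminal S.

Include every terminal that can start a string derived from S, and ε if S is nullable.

We compute FIRST(S) using the standard algorithm.
FIRST(A) = {1}
FIRST(S) = {0}
Therefore, FIRST(S) = {0}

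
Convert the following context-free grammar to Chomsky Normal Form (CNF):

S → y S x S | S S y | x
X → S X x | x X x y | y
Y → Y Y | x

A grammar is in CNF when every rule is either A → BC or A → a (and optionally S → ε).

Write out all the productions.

TY → y; TX → x; S → x; X → y; Y → x; S → TY X0; X0 → S X1; X1 → TX S; S → S X2; X2 → S TY; X → S X3; X3 → X TX; X → TX X4; X4 → X X5; X5 → TX TY; Y → Y Y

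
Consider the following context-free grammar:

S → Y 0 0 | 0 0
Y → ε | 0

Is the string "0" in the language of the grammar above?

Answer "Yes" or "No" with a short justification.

No - no valid derivation exists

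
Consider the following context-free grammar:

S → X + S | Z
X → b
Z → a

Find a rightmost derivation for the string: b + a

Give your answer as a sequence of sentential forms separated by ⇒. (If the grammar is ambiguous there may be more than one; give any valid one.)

S ⇒ X + S ⇒ X + Z ⇒ X + a ⇒ b + a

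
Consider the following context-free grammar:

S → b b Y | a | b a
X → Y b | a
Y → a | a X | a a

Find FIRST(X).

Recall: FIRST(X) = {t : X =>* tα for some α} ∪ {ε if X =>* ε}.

We compute FIRST(X) using the standard algorithm.
FIRST(S) = {a, b}
FIRST(X) = {a}
FIRST(Y) = {a}
Therefore, FIRST(X) = {a}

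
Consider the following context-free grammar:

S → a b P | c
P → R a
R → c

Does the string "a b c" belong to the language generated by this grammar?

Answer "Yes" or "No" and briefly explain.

No - no valid derivation exists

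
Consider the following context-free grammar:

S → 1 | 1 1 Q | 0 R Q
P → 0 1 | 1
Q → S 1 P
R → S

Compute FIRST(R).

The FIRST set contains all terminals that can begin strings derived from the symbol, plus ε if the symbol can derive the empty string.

We compute FIRST(R) using the standard algorithm.
FIRST(P) = {0, 1}
FIRST(Q) = {0, 1}
FIRST(R) = {0, 1}
FIRST(S) = {0, 1}
Therefore, FIRST(R) = {0, 1}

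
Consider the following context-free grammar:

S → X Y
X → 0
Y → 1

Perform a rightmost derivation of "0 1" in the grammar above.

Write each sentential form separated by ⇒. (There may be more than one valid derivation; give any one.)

S ⇒ X Y ⇒ X 1 ⇒ 0 1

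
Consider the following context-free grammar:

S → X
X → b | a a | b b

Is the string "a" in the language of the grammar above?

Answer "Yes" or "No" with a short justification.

No - no valid derivation exists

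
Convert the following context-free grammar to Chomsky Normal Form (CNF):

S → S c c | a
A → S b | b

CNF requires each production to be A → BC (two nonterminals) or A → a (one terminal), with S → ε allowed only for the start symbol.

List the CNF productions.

TC → c; S → a; TB → b; A → b; S → S X0; X0 → TC TC; A → S TB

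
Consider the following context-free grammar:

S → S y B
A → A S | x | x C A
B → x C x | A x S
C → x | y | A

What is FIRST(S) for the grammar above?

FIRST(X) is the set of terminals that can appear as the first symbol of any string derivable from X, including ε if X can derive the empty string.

We compute FIRST(S) using the standard algorithm.
FIRST(A) = {x}
FIRST(B) = {x}
FIRST(C) = {x, y}
FIRST(S) = {}
Therefore, FIRST(S) = {}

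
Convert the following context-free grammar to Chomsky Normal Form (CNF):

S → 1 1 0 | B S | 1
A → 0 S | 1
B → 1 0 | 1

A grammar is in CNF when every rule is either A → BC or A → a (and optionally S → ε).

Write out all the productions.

T1 → 1; T0 → 0; S → 1; A → 1; B → 1; S → T1 X0; X0 → T1 T0; S → B S; A → T0 S; B → T1 T0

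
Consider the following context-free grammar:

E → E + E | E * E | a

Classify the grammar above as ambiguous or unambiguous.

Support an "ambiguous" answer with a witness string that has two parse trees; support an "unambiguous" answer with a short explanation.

Ambiguous - the string 'a * a * a * a * a' has two distinct parse trees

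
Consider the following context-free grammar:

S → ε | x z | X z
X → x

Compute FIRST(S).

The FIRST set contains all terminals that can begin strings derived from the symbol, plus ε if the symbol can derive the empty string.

We compute FIRST(S) using the standard algorithm.
FIRST(S) = {x, ε}
FIRST(X) = {x}
Therefore, FIRST(S) = {x, ε}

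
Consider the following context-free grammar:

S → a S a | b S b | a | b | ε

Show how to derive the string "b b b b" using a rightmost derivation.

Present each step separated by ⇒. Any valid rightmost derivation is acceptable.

S ⇒ b S b ⇒ b b S b b ⇒ b b b b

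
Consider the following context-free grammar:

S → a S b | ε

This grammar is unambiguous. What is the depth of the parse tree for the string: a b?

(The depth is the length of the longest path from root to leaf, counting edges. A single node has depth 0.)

2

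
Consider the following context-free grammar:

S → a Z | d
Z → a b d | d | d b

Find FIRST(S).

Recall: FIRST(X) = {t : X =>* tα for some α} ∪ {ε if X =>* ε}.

We compute FIRST(S) using the standard algorithm.
FIRST(S) = {a, d}
FIRST(Z) = {a, d}
Therefore, FIRST(S) = {a, d}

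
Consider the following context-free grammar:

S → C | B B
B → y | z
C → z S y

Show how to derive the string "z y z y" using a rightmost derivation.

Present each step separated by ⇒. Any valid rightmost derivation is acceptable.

S ⇒ C ⇒ z S y ⇒ z B B y ⇒ z B z y ⇒ z y z y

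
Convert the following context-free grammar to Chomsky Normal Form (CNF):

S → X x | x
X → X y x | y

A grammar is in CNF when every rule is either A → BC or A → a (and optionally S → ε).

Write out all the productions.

TX → x; S → x; TY → y; X → y; S → X TX; X → X X0; X0 → TY TX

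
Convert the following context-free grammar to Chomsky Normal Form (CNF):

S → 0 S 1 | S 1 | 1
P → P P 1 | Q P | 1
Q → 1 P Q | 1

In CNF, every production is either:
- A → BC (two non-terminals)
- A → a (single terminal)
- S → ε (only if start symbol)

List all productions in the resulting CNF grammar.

T0 → 0; T1 → 1; S → 1; P → 1; Q → 1; S → T0 X0; X0 → S T1; S → S T1; P → P X1; X1 → P T1; P → Q P; Q → T1 X2; X2 → P Q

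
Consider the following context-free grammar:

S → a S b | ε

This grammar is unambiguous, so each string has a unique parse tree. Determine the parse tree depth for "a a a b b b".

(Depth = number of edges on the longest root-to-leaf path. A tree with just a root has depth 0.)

4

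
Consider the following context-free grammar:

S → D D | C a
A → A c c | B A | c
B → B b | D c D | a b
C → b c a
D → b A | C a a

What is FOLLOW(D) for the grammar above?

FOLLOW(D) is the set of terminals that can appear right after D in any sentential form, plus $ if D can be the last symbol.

We compute FOLLOW(D) using the standard algorithm.
FOLLOW(S) starts with {$}.
FIRST(A) = {a, b, c}
FIRST(B) = {a, b}
FIRST(C) = {b}
FIRST(D) = {b}
FIRST(S) = {b}
FOLLOW(A) = {$, a, b, c}
FOLLOW(B) = {a, b, c}
FOLLOW(C) = {a}
FOLLOW(D) = {$, a, b, c}
FOLLOW(S) = {$}
Therefore, FOLLOW(D) = {$, a, b, c}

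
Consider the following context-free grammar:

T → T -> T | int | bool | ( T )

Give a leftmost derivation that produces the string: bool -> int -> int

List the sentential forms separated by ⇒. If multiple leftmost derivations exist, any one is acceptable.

T ⇒ T -> T ⇒ bool -> T ⇒ bool -> T -> T ⇒ bool -> int -> T ⇒ bool -> int -> int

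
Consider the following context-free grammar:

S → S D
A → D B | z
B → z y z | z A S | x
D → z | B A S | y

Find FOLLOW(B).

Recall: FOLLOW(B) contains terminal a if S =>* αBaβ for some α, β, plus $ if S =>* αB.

We compute FOLLOW(B) using the standard algorithm.
FOLLOW(S) starts with {$}.
FIRST(A) = {x, y, z}
FIRST(B) = {x, z}
FIRST(D) = {x, y, z}
FIRST(S) = {}
FOLLOW(A) = {}
FOLLOW(B) = {x, y, z}
FOLLOW(D) = {$, x, y, z}
FOLLOW(S) = {$, x, y, z}
Therefore, FOLLOW(B) = {x, y, z}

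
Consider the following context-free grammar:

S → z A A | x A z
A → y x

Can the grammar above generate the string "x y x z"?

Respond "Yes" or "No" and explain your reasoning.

Yes - a valid derivation exists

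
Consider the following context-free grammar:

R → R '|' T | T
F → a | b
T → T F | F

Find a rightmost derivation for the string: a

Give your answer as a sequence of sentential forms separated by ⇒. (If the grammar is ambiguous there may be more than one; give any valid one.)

R ⇒ T ⇒ F ⇒ a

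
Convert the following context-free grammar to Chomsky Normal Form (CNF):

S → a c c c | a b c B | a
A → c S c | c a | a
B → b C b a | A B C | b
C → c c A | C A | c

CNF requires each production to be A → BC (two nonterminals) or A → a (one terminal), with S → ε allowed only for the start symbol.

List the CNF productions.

TA → a; TC → c; TB → b; S → a; A → a; B → b; C → c; S → TA X0; X0 → TC X1; X1 → TC TC; S → TA X2; X2 → TB X3; X3 → TC B; A → TC X4; X4 → S TC; A → TC TA; B → TB X5; X5 → C X6; X6 → TB TA; B → A X7; X7 → B C; C → TC X8; X8 → TC A; C → C A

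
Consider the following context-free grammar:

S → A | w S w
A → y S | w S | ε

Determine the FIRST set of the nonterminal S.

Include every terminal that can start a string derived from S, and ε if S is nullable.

We compute FIRST(S) using the standard algorithm.
FIRST(A) = {w, y, ε}
FIRST(S) = {w, y, ε}
Therefore, FIRST(S) = {w, y, ε}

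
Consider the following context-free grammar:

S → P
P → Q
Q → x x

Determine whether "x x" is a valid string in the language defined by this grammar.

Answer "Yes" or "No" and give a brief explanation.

Yes - a valid derivation exists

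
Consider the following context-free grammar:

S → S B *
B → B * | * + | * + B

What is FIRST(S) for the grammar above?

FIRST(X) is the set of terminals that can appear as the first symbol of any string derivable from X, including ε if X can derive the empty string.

We compute FIRST(S) using the standard algorithm.
FIRST(B) = {*}
FIRST(S) = {}
Therefore, FIRST(S) = {}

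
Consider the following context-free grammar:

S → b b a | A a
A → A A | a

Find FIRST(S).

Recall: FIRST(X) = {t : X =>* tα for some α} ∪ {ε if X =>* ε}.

We compute FIRST(S) using the standard algorithm.
FIRST(A) = {a}
FIRST(S) = {a, b}
Therefore, FIRST(S) = {a, b}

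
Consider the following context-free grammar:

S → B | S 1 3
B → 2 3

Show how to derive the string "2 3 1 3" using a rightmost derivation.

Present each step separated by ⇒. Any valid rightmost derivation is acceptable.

S ⇒ S 1 3 ⇒ B 1 3 ⇒ 2 3 1 3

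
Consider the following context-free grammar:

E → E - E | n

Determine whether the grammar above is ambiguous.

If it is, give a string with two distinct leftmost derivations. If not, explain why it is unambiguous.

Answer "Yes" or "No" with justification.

Yes - the string 'n - n - n - n - n' has two distinct leftmost derivations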